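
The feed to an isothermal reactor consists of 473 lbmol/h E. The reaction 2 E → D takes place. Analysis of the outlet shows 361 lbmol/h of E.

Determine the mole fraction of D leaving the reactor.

For E: n = n₀ − 2ξ → 361 = 473 − 2ξ, giving ξ = 56 lbmol/h.
Outlet amounts (n = n₀ + ν ξ):
  E: 473 − 2(56) = 361
  D: 0 + 1(56) = 56
Total out = 417 lbmol/h; y_D = 56 / 417 = 0.1343.

0.134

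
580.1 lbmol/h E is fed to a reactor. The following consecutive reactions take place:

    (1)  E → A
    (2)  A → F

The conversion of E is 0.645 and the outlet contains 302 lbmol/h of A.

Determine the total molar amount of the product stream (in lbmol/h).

580 lbmol/h

Conversion of E: E consumed = 1ξ₁ = 0.645 × 580.1 → ξ₁ = 374.2 lbmol/h.
A balance: n_A = 0 + 1ξ₁ − 1ξ₂ = 302 → ξ₂ = (1·374.2 − 302)/1 = 72.16 lbmol/h.
Outlet amounts (n = n₀ + Σ ν·ξ):
  E: 580.1 − 1(374.2) = 205.9
  A: 0 + 1(374.2) − 1(72.16) = 302
  F: 0 + 1(72.16) = 72.16
Total out = 205.9 + 302 + 72.16 = 580.1 lbmol/h.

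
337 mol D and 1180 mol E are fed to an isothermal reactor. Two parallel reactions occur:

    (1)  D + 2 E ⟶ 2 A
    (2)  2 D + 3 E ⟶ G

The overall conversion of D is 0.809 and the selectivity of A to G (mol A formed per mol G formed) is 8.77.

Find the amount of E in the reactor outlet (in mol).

Conversion of D: D consumed = 0.809 × 337 = 272.6 mol = 1ξ₁ + 2ξ₂.
Selectivity: 2ξ₁ / (1ξ₂) = 8.77 → ξ₁ = 4.385 ξ₂.
Substitute: (1·4.385 + 2) ξ₂ = 272.6 → ξ₂ = 42.7 mol, ξ₁ = 187.2 mol.
Outlet amounts (n = n₀ + Σ ν·ξ):
  D: 337 − 1(187.2) − 2(42.7) = 64.37
  E: 1180 − 2(187.2) − 3(42.7) = 677.4
  A: 0 + 2(187.2) = 374.5
  G: 0 + 1(42.7) = 42.7

677 mol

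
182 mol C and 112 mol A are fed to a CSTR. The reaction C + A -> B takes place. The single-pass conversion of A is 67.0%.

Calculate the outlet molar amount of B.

A reacted = 0.67 × 112 = 75.04 mol; ν_A = −1, so ξ = 75.04/1 = 75.04 mol.
Outlet amounts (n = n₀ + ν ξ):
  C: 182 − 1(75.04) = 107
  A: 112 − 1(75.04) = 36.96
  B: 0 + 1(75.04) = 75.04

75 mol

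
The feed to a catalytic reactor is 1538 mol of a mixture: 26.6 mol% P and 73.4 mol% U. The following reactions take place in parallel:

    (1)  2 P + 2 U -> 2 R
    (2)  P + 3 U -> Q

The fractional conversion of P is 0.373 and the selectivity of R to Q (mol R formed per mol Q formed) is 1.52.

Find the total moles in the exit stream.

1260 mol

Conversion of P: P consumed = 0.373 × 409.1 = 152.6 mol = 2ξ₁ + 1ξ₂.
Selectivity: 2ξ₁ / (1ξ₂) = 1.52 → ξ₁ = 0.76 ξ₂.
Substitute: (2·0.76 + 1) ξ₂ = 152.6 → ξ₂ = 60.55 mol, ξ₁ = 46.02 mol.
Outlet amounts (n = n₀ + Σ ν·ξ):
  P: 409.1 − 2(46.02) − 1(60.55) = 256.5
  U: 1129 − 2(46.02) − 3(60.55) = 855.2
  R: 0 + 2(46.02) = 92.04
  Q: 0 + 1(60.55) = 60.55
Total out = 256.5 + 855.2 + 92.04 + 60.55 = 1264 mol.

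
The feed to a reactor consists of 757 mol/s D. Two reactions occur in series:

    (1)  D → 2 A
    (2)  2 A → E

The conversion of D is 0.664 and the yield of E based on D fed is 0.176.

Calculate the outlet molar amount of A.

Conversion of D: D consumed = 1ξ₁ = 0.664 × 757 → ξ₁ = 502.6 mol/s.
Yield of E: 1ξ₂ / 757 = 0.176 → ξ₂ = 133.2 mol/s.
Outlet amounts (n = n₀ + Σ ν·ξ):
  D: 757 − 1(502.6) = 254.4
  A: 0 + 2(502.6) − 2(133.2) = 738.8
  E: 0 + 1(133.2) = 133.2

739 mol/s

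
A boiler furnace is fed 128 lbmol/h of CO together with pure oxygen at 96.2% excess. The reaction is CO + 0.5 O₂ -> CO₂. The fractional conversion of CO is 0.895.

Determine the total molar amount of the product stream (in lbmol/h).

196 lbmol/h

Stoichiometric O₂ = 0.5 × 128 = 64 lbmol/h; O₂ fed = 64 × 1.962 = 125.6 lbmol/h.
Fuel reacted = 0.895 × 128 → ξ = 114.6 lbmol/h.
Outlet (n = n₀ + ν ξ):
  CO: 128 − 1(114.6) = 13.44
  O₂: 125.6 − 0.5(114.6) = 68.29
  CO₂: 0 + 1(114.6) = 114.6
Total out = 13.44 + 68.29 + 114.6 = 196.3 lbmol/h.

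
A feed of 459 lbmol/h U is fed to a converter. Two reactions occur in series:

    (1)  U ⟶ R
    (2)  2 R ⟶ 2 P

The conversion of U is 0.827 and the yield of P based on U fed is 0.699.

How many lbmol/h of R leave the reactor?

58.8 lbmol/h

Conversion of U: U consumed = 1ξ₁ = 0.827 × 459 → ξ₁ = 379.6 lbmol/h.
Yield of P: 2ξ₂ / 459 = 0.699 → ξ₂ = 160.4 lbmol/h.
Outlet amounts (n = n₀ + Σ ν·ξ):
  U: 459 − 1(379.6) = 79.41
  R: 0 + 1(379.6) − 2(160.4) = 58.75
  P: 0 + 2(160.4) = 320.8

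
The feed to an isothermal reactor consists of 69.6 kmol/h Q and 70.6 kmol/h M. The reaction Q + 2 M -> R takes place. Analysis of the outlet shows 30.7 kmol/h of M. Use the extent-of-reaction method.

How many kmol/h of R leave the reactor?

19.9 kmol/h

For M: n = n₀ − 2ξ → 30.7 = 70.6 − 2ξ, giving ξ = 19.95 kmol/h.
Outlet amounts (n = n₀ + ν ξ):
  Q: 69.6 − 1(19.95) = 49.65
  M: 70.6 − 2(19.95) = 30.7
  R: 0 + 1(19.95) = 19.95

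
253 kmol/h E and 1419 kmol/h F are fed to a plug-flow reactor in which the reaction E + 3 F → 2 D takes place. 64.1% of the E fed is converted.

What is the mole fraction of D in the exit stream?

0.241

E reacted = 0.641 × 253 = 162.2 kmol/h; ν_E = −1, so ξ = 162.2/1 = 162.2 kmol/h.
Outlet amounts (n = n₀ + ν ξ):
  E: 253 − 1(162.2) = 90.83
  F: 1419 − 3(162.2) = 932.5
  D: 0 + 2(162.2) = 324.3
Total out = 1348 kmol/h; y_D = 324.3 / 1348 = 0.2407.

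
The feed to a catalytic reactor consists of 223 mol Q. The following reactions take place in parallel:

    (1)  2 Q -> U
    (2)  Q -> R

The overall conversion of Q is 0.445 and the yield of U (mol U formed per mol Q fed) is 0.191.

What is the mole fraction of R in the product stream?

Yield of U: 1ξ₁ / 223 = 0.191 → ξ₁ = 42.59 mol.
Conversion of Q: 2ξ₁ + 1ξ₂ = 0.445 × 223 = 99.23 → ξ₂ = 14.05 mol.
Outlet amounts (n = n₀ + Σ ν·ξ):
  Q: 223 − 2(42.59) − 1(14.05) = 123.8
  U: 0 + 1(42.59) = 42.59
  R: 0 + 1(14.05) = 14.05
Total out = 180.4 mol; y_R = 14.05 / 180.4 = 0.07787.

0.0779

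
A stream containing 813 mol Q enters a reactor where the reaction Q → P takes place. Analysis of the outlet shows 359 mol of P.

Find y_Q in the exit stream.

0.558

For P: n = n₀ + 1ξ → 359 = 0 + 1ξ, giving ξ = 359 mol.
Outlet amounts (n = n₀ + ν ξ):
  Q: 813 − 1(359) = 454
  P: 0 + 1(359) = 359
Total out = 813 mol; y_Q = 454 / 813 = 0.5584.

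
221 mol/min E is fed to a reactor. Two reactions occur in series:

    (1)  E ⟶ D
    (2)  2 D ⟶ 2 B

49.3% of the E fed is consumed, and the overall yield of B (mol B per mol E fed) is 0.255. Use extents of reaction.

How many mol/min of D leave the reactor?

Conversion of E: E consumed = 1ξ₁ = 0.493 × 221 → ξ₁ = 109 mol/min.
Yield of B: 2ξ₂ / 221 = 0.255 → ξ₂ = 28.18 mol/min.
Outlet amounts (n = n₀ + Σ ν·ξ):
  E: 221 − 1(109) = 112
  D: 0 + 1(109) − 2(28.18) = 52.6
  B: 0 + 2(28.18) = 56.36

52.6 mol/min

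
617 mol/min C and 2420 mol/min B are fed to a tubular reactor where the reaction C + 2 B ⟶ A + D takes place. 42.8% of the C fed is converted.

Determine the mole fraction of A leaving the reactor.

C reacted = 0.428 × 617 = 264.1 mol/min; ν_C = −1, so ξ = 264.1/1 = 264.1 mol/min.
Outlet amounts (n = n₀ + ν ξ):
  C: 617 − 1(264.1) = 352.9
  B: 2420 − 2(264.1) = 1892
  A: 0 + 1(264.1) = 264.1
  D: 0 + 1(264.1) = 264.1
Total out = 2773 mol/min; y_A = 264.1 / 2773 = 0.09523.

0.0952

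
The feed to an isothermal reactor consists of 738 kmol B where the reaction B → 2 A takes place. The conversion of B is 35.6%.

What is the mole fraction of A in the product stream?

0.525

B reacted = 0.356 × 738 = 262.7 kmol; ν_B = −1, so ξ = 262.7/1 = 262.7 kmol.
Outlet amounts (n = n₀ + ν ξ):
  B: 738 − 1(262.7) = 475.3
  A: 0 + 2(262.7) = 525.5
Total out = 1001 kmol; y_A = 525.5 / 1001 = 0.5251.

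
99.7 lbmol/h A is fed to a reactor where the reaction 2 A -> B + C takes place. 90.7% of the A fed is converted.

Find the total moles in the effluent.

99.7 lbmol/h

A reacted = 0.907 × 99.7 = 90.43 lbmol/h; ν_A = −2, so ξ = 90.43/2 = 45.21 lbmol/h.
Outlet amounts (n = n₀ + ν ξ):
  A: 99.7 − 2(45.21) = 9.272
  B: 0 + 1(45.21) = 45.21
  C: 0 + 1(45.21) = 45.21
Total out = 9.272 + 45.21 + 45.21 = 99.7 lbmol/h.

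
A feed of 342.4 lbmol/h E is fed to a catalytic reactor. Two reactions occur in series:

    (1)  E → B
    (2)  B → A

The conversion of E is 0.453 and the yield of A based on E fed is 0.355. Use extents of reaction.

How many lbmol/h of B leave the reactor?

Conversion of E: E consumed = 1ξ₁ = 0.453 × 342.4 → ξ₁ = 155.1 lbmol/h.
Yield of A: 1ξ₂ / 342.4 = 0.355 → ξ₂ = 121.6 lbmol/h.
Outlet amounts (n = n₀ + Σ ν·ξ):
  E: 342.4 − 1(155.1) = 187.3
  B: 0 + 1(155.1) − 1(121.6) = 33.56
  A: 0 + 1(121.6) = 121.6

33.6 lbmol/h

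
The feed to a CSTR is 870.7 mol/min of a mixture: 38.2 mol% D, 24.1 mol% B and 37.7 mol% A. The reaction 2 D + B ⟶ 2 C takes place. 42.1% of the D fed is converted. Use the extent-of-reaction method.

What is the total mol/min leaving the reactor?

801 mol/min

D reacted = 0.421 × 332.6 = 140 mol/min; ν_D = −2, so ξ = 140/2 = 70.01 mol/min.
Outlet amounts (n = n₀ + ν ξ):
  D: 332.6 − 2(70.01) = 192.6
  B: 209.8 − 1(70.01) = 139.8
  C: 0 + 2(70.01) = 140
  A: 328.3 (inert)
Total out = 192.6 + 139.8 + 140 + 328.3 = 800.7 mol/min.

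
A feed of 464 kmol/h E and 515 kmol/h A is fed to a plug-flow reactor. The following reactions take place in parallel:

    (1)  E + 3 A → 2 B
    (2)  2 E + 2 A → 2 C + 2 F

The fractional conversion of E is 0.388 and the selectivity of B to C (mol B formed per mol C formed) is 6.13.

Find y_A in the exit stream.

Conversion of E: E consumed = 0.388 × 464 = 180 kmol/h = 1ξ₁ + 2ξ₂.
Selectivity: 2ξ₁ / (2ξ₂) = 6.13 → ξ₁ = 6.13 ξ₂.
Substitute: (1·6.13 + 2) ξ₂ = 180 → ξ₂ = 22.14 kmol/h, ξ₁ = 135.7 kmol/h.
Outlet amounts (n = n₀ + Σ ν·ξ):
  E: 464 − 1(135.7) − 2(22.14) = 284
  A: 515 − 3(135.7) − 2(22.14) = 63.48
  B: 0 + 2(135.7) = 271.5
  C: 0 + 2(22.14) = 44.29
  F: 0 + 2(22.14) = 44.29
Total out = 707.5 kmol/h; y_A = 63.48 / 707.5 = 0.08972.

0.0897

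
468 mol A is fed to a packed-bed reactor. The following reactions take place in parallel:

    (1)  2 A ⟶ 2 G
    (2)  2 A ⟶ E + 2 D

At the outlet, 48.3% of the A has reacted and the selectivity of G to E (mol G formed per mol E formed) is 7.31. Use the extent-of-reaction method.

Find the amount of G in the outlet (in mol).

Conversion of A: A consumed = 0.483 × 468 = 226 mol = 2ξ₁ + 2ξ₂.
Selectivity: 2ξ₁ / (1ξ₂) = 7.31 → ξ₁ = 3.655 ξ₂.
Substitute: (2·3.655 + 2) ξ₂ = 226 → ξ₂ = 24.28 mol, ξ₁ = 88.74 mol.
Outlet amounts (n = n₀ + Σ ν·ξ):
  A: 468 − 2(88.74) − 2(24.28) = 242
  G: 0 + 2(88.74) = 177.5
  E: 0 + 1(24.28) = 24.28
  D: 0 + 2(24.28) = 48.56

177 mol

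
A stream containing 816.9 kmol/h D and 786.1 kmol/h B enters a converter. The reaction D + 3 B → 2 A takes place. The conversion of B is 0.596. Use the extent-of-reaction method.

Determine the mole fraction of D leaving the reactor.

B reacted = 0.596 × 786.1 = 468.5 kmol/h; ν_B = −3, so ξ = 468.5/3 = 156.2 kmol/h.
Outlet amounts (n = n₀ + ν ξ):
  D: 816.9 − 1(156.2) = 660.7
  B: 786.1 − 3(156.2) = 317.6
  A: 0 + 2(156.2) = 312.3
Total out = 1291 kmol/h; y_D = 660.7 / 1291 = 0.5119.

0.512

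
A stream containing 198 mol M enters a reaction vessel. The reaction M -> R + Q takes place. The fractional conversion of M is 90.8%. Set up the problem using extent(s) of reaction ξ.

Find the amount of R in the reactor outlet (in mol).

180 mol

M reacted = 0.908 × 198 = 179.8 mol; ν_M = −1, so ξ = 179.8/1 = 179.8 mol.
Outlet amounts (n = n₀ + ν ξ):
  M: 198 − 1(179.8) = 18.22
  R: 0 + 1(179.8) = 179.8
  Q: 0 + 1(179.8) = 179.8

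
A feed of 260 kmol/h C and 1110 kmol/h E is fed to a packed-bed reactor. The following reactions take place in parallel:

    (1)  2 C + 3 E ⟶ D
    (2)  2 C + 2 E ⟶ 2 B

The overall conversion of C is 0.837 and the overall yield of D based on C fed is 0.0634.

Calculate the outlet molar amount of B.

185 kmol/h

Yield of D: 1ξ₁ / 260 = 0.0634 → ξ₁ = 16.48 kmol/h.
Conversion of C: 2ξ₁ + 2ξ₂ = 0.837 × 260 = 217.6 → ξ₂ = 92.33 kmol/h.
Outlet amounts (n = n₀ + Σ ν·ξ):
  C: 260 − 2(16.48) − 2(92.33) = 42.38
  E: 1110 − 3(16.48) − 2(92.33) = 875.9
  D: 0 + 1(16.48) = 16.48
  B: 0 + 2(92.33) = 184.7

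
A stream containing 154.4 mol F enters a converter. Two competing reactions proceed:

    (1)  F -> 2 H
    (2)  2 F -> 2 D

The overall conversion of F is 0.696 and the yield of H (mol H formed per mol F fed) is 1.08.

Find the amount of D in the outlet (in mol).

Yield of H: 2ξ₁ / 154.4 = 1.08 → ξ₁ = 83.38 mol.
Conversion of F: 1ξ₁ + 2ξ₂ = 0.696 × 154.4 = 107.5 → ξ₂ = 12.04 mol.
Outlet amounts (n = n₀ + Σ ν·ξ):
  F: 154.4 − 1(83.38) − 2(12.04) = 46.94
  H: 0 + 2(83.38) = 166.8
  D: 0 + 2(12.04) = 24.09

24.1 mol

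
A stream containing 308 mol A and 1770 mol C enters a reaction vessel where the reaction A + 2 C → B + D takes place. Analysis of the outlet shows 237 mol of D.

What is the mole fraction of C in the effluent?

0.704

For D: n = n₀ + 1ξ → 237 = 0 + 1ξ, giving ξ = 237 mol.
Outlet amounts (n = n₀ + ν ξ):
  A: 308 − 1(237) = 71
  C: 1770 − 2(237) = 1296
  B: 0 + 1(237) = 237
  D: 0 + 1(237) = 237
Total out = 1841 mol; y_C = 1296 / 1841 = 0.704.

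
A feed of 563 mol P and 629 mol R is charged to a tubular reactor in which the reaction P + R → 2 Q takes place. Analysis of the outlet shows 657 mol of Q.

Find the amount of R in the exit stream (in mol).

300 mol

For Q: n = n₀ + 2ξ → 657 = 0 + 2ξ, giving ξ = 328.5 mol.
Outlet amounts (n = n₀ + ν ξ):
  P: 563 − 1(328.5) = 234.5
  R: 629 − 1(328.5) = 300.5
  Q: 0 + 2(328.5) = 657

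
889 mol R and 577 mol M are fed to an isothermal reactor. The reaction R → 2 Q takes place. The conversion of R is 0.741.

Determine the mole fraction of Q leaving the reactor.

R reacted = 0.741 × 889 = 658.7 mol; ν_R = −1, so ξ = 658.7/1 = 658.7 mol.
Outlet amounts (n = n₀ + ν ξ):
  R: 889 − 1(658.7) = 230.3
  Q: 0 + 2(658.7) = 1317
  M: 577 (inert)
Total out = 2125 mol; y_Q = 1317 / 2125 = 0.6201.

0.62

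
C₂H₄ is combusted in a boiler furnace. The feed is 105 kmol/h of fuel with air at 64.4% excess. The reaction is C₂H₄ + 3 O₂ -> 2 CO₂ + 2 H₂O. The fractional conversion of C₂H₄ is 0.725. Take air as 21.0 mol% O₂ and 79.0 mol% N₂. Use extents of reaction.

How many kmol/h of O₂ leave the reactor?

Stoichiometric O₂ = 3 × 105 = 315 kmol/h; O₂ fed = 315 × 1.644 = 517.9 kmol/h.
N₂ fed = 517.9 × 79/21 = 1948 kmol/h.
Fuel reacted = 0.725 × 105 → ξ = 76.12 kmol/h.
Outlet (n = n₀ + ν ξ):
  C₂H₄: 105 − 1(76.12) = 28.88
  O₂: 517.9 − 3(76.12) = 289.5
  N₂: 1948 (inert)
  CO₂: 0 + 2(76.12) = 152.2
  H₂O: 0 + 2(76.12) = 152.2

289 kmol/h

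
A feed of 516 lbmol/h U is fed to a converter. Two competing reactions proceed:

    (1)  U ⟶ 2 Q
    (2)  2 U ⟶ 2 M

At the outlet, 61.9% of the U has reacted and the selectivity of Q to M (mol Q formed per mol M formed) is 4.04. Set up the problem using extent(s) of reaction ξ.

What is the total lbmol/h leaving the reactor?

730 lbmol/h

Conversion of U: U consumed = 0.619 × 516 = 319.4 lbmol/h = 1ξ₁ + 2ξ₂.
Selectivity: 2ξ₁ / (2ξ₂) = 4.04 → ξ₁ = 4.04 ξ₂.
Substitute: (1·4.04 + 2) ξ₂ = 319.4 → ξ₂ = 52.88 lbmol/h, ξ₁ = 213.6 lbmol/h.
Outlet amounts (n = n₀ + Σ ν·ξ):
  U: 516 − 1(213.6) − 2(52.88) = 196.6
  Q: 0 + 2(213.6) = 427.3
  M: 0 + 2(52.88) = 105.8
Total out = 196.6 + 427.3 + 105.8 = 729.6 lbmol/h.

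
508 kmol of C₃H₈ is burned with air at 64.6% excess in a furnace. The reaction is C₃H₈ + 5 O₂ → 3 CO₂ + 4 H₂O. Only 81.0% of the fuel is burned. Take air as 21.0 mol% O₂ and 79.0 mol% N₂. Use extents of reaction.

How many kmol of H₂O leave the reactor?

1650 kmol

Stoichiometric O₂ = 5 × 508 = 2540 kmol; O₂ fed = 2540 × 1.646 = 4181 kmol.
N₂ fed = 4181 × 79/21 = 15730 kmol.
Fuel reacted = 0.81 × 508 → ξ = 411.5 kmol.
Outlet (n = n₀ + ν ξ):
  C₃H₈: 508 − 1(411.5) = 96.52
  O₂: 4181 − 5(411.5) = 2123
  N₂: 15730 (inert)
  CO₂: 0 + 3(411.5) = 1234
  H₂O: 0 + 4(411.5) = 1646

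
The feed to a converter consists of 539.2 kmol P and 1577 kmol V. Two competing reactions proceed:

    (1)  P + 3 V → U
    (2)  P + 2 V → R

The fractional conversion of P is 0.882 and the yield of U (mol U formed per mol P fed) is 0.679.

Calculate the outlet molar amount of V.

260 kmol

Yield of U: 1ξ₁ / 539.2 = 0.679 → ξ₁ = 366.1 kmol.
Conversion of P: 1ξ₁ + 1ξ₂ = 0.882 × 539.2 = 475.6 → ξ₂ = 109.5 kmol.
Outlet amounts (n = n₀ + Σ ν·ξ):
  P: 539.2 − 1(366.1) − 1(109.5) = 63.63
  V: 1577 − 3(366.1) − 2(109.5) = 259.7
  U: 0 + 1(366.1) = 366.1
  R: 0 + 1(109.5) = 109.5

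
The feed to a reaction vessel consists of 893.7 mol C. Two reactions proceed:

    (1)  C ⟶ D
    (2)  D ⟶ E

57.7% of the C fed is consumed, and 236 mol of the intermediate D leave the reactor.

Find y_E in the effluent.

0.313

Conversion of C: C consumed = 1ξ₁ = 0.577 × 893.7 → ξ₁ = 515.7 mol.
D balance: n_D = 0 + 1ξ₁ − 1ξ₂ = 236 → ξ₂ = (1·515.7 − 236)/1 = 279.7 mol.
Outlet amounts (n = n₀ + Σ ν·ξ):
  C: 893.7 − 1(515.7) = 378
  D: 0 + 1(515.7) − 1(279.7) = 236
  E: 0 + 1(279.7) = 279.7
Total out = 893.7 mol; y_E = 279.7 / 893.7 = 0.3129.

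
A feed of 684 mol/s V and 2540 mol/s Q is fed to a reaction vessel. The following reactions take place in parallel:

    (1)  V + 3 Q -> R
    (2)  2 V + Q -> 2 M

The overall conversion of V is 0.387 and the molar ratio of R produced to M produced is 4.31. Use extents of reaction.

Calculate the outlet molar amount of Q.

Conversion of V: V consumed = 0.387 × 684 = 264.7 mol/s = 1ξ₁ + 2ξ₂.
Selectivity: 1ξ₁ / (2ξ₂) = 4.31 → ξ₁ = 8.62 ξ₂.
Substitute: (1·8.62 + 2) ξ₂ = 264.7 → ξ₂ = 24.93 mol/s, ξ₁ = 214.9 mol/s.
Outlet amounts (n = n₀ + Σ ν·ξ):
  V: 684 − 1(214.9) − 2(24.93) = 419.3
  Q: 2540 − 3(214.9) − 1(24.93) = 1871
  R: 0 + 1(214.9) = 214.9
  M: 0 + 2(24.93) = 49.85

1870 mol/s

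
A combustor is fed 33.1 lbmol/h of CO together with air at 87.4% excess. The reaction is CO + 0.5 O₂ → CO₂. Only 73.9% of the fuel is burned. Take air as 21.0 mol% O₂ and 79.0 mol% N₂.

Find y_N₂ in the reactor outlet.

Stoichiometric O₂ = 0.5 × 33.1 = 16.55 lbmol/h; O₂ fed = 16.55 × 1.874 = 31.01 lbmol/h.
N₂ fed = 31.01 × 79/21 = 116.7 lbmol/h.
Fuel reacted = 0.739 × 33.1 → ξ = 24.46 lbmol/h.
Outlet (n = n₀ + ν ξ):
  CO: 33.1 − 1(24.46) = 8.639
  O₂: 31.01 − 0.5(24.46) = 18.78
  N₂: 116.7 (inert)
  CO₂: 0 + 1(24.46) = 24.46
Total out = 168.6 lbmol/h; y_N₂ = 116.7 / 168.6 = 0.6922.

0.692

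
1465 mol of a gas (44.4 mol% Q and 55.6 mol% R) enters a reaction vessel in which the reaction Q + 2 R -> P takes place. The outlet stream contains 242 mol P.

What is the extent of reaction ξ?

For P: n = n₀ + 1ξ → 242 = 0 + 1ξ, giving ξ = 242 mol.
Outlet amounts (n = n₀ + ν ξ):
  Q: 650.5 − 1(242) = 408.5
  R: 814.5 − 2(242) = 330.5
  P: 0 + 1(242) = 242

ξ = 242 mol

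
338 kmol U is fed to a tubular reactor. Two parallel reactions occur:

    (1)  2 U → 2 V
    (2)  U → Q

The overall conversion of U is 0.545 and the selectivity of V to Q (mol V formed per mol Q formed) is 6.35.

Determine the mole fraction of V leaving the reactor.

Conversion of U: U consumed = 0.545 × 338 = 184.2 kmol = 2ξ₁ + 1ξ₂.
Selectivity: 2ξ₁ / (1ξ₂) = 6.35 → ξ₁ = 3.175 ξ₂.
Substitute: (2·3.175 + 1) ξ₂ = 184.2 → ξ₂ = 25.06 kmol, ξ₁ = 79.57 kmol.
Outlet amounts (n = n₀ + Σ ν·ξ):
  U: 338 − 2(79.57) − 1(25.06) = 153.8
  V: 0 + 2(79.57) = 159.1
  Q: 0 + 1(25.06) = 25.06
Total out = 338 kmol; y_V = 159.1 / 338 = 0.4709.

0.471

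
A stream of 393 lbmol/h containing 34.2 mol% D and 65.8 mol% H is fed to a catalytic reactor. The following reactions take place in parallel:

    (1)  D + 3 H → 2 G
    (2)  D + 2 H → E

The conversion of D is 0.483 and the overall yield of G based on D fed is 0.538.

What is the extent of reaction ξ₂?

Yield of G: 2ξ₁ / 134.4 = 0.538 → ξ₁ = 36.16 lbmol/h.
Conversion of D: 1ξ₁ + 1ξ₂ = 0.483 × 134.4 = 64.92 → ξ₂ = 28.76 lbmol/h.
Outlet amounts (n = n₀ + Σ ν·ξ):
  D: 134.4 − 1(36.16) − 1(28.76) = 69.49
  H: 258.6 − 3(36.16) − 2(28.76) = 92.6
  G: 0 + 2(36.16) = 72.31
  E: 0 + 1(28.76) = 28.76

ξ₂ = 28.8 lbmol/h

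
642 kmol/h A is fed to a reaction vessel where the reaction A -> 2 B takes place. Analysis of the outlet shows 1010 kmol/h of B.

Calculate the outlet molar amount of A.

For B: n = n₀ + 2ξ → 1010 = 0 + 2ξ, giving ξ = 505 kmol/h.
Outlet amounts (n = n₀ + ν ξ):
  A: 642 − 1(505) = 137
  B: 0 + 2(505) = 1010

137 kmol/h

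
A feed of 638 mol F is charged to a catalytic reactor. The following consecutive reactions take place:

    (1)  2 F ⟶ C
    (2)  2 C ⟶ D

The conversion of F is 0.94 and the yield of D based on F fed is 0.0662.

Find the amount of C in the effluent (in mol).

215 mol

Conversion of F: F consumed = 2ξ₁ = 0.94 × 638 → ξ₁ = 299.9 mol.
Yield of D: 1ξ₂ / 638 = 0.0662 → ξ₂ = 42.24 mol.
Outlet amounts (n = n₀ + Σ ν·ξ):
  F: 638 − 2(299.9) = 38.28
  C: 0 + 1(299.9) − 2(42.24) = 215.4
  D: 0 + 1(42.24) = 42.24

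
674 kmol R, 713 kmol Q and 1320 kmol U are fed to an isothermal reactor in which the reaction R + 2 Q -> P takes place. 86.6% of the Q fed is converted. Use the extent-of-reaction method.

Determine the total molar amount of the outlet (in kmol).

Q reacted = 0.866 × 713 = 617.5 kmol; ν_Q = −2, so ξ = 617.5/2 = 308.7 kmol.
Outlet amounts (n = n₀ + ν ξ):
  R: 674 − 1(308.7) = 365.3
  Q: 713 − 2(308.7) = 95.54
  P: 0 + 1(308.7) = 308.7
  U: 1320 (inert)
Total out = 365.3 + 95.54 + 308.7 + 1320 = 2090 kmol.

2090 kmol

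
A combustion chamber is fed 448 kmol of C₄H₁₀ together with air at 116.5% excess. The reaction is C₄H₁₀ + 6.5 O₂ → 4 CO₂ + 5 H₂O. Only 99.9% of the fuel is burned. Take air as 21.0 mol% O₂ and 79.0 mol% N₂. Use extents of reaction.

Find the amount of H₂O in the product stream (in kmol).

2240 kmol

Stoichiometric O₂ = 6.5 × 448 = 2912 kmol; O₂ fed = 2912 × 2.165 = 6304 kmol.
N₂ fed = 6304 × 79/21 = 23720 kmol.
Fuel reacted = 0.999 × 448 → ξ = 447.6 kmol.
Outlet (n = n₀ + ν ξ):
  C₄H₁₀: 448 − 1(447.6) = 0.448
  O₂: 6304 − 6.5(447.6) = 3395
  N₂: 23720 (inert)
  CO₂: 0 + 4(447.6) = 1790
  H₂O: 0 + 5(447.6) = 2238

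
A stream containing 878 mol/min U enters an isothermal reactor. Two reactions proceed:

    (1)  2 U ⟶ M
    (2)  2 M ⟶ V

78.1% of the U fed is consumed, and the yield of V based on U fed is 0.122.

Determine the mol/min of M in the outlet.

Conversion of U: U consumed = 2ξ₁ = 0.781 × 878 → ξ₁ = 342.9 mol/min.
Yield of V: 1ξ₂ / 878 = 0.122 → ξ₂ = 107.1 mol/min.
Outlet amounts (n = n₀ + Σ ν·ξ):
  U: 878 − 2(342.9) = 192.3
  M: 0 + 1(342.9) − 2(107.1) = 128.6
  V: 0 + 1(107.1) = 107.1

129 mol/min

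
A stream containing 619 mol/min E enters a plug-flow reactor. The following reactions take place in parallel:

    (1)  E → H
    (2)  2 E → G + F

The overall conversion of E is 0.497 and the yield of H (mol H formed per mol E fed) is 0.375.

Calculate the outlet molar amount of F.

37.8 mol/min

Yield of H: 1ξ₁ / 619 = 0.375 → ξ₁ = 232.1 mol/min.
Conversion of E: 1ξ₁ + 2ξ₂ = 0.497 × 619 = 307.6 → ξ₂ = 37.76 mol/min.
Outlet amounts (n = n₀ + Σ ν·ξ):
  E: 619 − 1(232.1) − 2(37.76) = 311.4
  H: 0 + 1(232.1) = 232.1
  G: 0 + 1(37.76) = 37.76
  F: 0 + 1(37.76) = 37.76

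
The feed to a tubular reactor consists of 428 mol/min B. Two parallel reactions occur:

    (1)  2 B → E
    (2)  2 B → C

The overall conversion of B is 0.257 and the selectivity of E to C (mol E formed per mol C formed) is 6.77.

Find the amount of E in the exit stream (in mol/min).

Conversion of B: B consumed = 0.257 × 428 = 110 mol/min = 2ξ₁ + 2ξ₂.
Selectivity: 1ξ₁ / (1ξ₂) = 6.77 → ξ₁ = 6.77 ξ₂.
Substitute: (2·6.77 + 2) ξ₂ = 110 → ξ₂ = 7.078 mol/min, ξ₁ = 47.92 mol/min.
Outlet amounts (n = n₀ + Σ ν·ξ):
  B: 428 − 2(47.92) − 2(7.078) = 318
  E: 0 + 1(47.92) = 47.92
  C: 0 + 1(7.078) = 7.078

47.9 mol/min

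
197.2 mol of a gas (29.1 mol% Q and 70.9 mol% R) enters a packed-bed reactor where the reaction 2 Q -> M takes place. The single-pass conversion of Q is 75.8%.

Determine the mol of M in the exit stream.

Q reacted = 0.758 × 57.39 = 43.5 mol; ν_Q = −2, so ξ = 43.5/2 = 21.75 mol.
Outlet amounts (n = n₀ + ν ξ):
  Q: 57.39 − 2(21.75) = 13.89
  M: 0 + 1(21.75) = 21.75
  R: 139.8 (inert)

21.7 mol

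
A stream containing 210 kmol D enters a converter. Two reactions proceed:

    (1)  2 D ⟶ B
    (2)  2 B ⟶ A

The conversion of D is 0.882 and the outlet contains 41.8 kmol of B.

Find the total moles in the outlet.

Conversion of D: D consumed = 2ξ₁ = 0.882 × 210 → ξ₁ = 92.61 kmol.
B balance: n_B = 0 + 1ξ₁ − 2ξ₂ = 41.8 → ξ₂ = (1·92.61 − 41.8)/2 = 25.41 kmol.
Outlet amounts (n = n₀ + Σ ν·ξ):
  D: 210 − 2(92.61) = 24.78
  B: 0 + 1(92.61) − 2(25.41) = 41.8
  A: 0 + 1(25.41) = 25.41
Total out = 24.78 + 41.8 + 25.41 = 91.98 kmol.

92 kmol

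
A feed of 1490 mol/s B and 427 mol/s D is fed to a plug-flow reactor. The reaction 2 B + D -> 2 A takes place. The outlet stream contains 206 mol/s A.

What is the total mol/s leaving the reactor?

For A: n = n₀ + 2ξ → 206 = 0 + 2ξ, giving ξ = 103 mol/s.
Outlet amounts (n = n₀ + ν ξ):
  B: 1490 − 2(103) = 1284
  D: 427 − 1(103) = 324
  A: 0 + 2(103) = 206
Total out = 1284 + 324 + 206 = 1814 mol/s.

1810 mol/s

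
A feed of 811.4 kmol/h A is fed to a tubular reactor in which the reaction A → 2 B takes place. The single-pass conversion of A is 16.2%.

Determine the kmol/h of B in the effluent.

263 kmol/h

A reacted = 0.162 × 811.4 = 131.4 kmol/h; ν_A = −1, so ξ = 131.4/1 = 131.4 kmol/h.
Outlet amounts (n = n₀ + ν ξ):
  A: 811.4 − 1(131.4) = 680
  B: 0 + 2(131.4) = 262.9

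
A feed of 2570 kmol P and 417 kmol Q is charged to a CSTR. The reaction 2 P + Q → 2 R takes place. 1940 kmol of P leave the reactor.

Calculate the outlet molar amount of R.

For P: n = n₀ − 2ξ → 1940 = 2570 − 2ξ, giving ξ = 315 kmol.
Outlet amounts (n = n₀ + ν ξ):
  P: 2570 − 2(315) = 1940
  Q: 417 − 1(315) = 102
  R: 0 + 2(315) = 630

630 kmol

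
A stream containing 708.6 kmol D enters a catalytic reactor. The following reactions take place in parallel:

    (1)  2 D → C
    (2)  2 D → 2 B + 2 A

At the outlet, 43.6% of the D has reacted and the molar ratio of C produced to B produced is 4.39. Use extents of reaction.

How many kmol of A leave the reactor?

31.6 kmol

Conversion of D: D consumed = 0.436 × 708.6 = 308.9 kmol = 2ξ₁ + 2ξ₂.
Selectivity: 1ξ₁ / (2ξ₂) = 4.39 → ξ₁ = 8.78 ξ₂.
Substitute: (2·8.78 + 2) ξ₂ = 308.9 → ξ₂ = 15.79 kmol, ξ₁ = 138.7 kmol.
Outlet amounts (n = n₀ + Σ ν·ξ):
  D: 708.6 − 2(138.7) − 2(15.79) = 399.7
  C: 0 + 1(138.7) = 138.7
  B: 0 + 2(15.79) = 31.59
  A: 0 + 2(15.79) = 31.59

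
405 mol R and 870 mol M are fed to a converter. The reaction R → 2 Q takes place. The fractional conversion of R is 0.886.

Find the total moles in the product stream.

R reacted = 0.886 × 405 = 358.8 mol; ν_R = −1, so ξ = 358.8/1 = 358.8 mol.
Outlet amounts (n = n₀ + ν ξ):
  R: 405 − 1(358.8) = 46.17
  Q: 0 + 2(358.8) = 717.7
  M: 870 (inert)
Total out = 46.17 + 717.7 + 870 = 1634 mol.

1630 mol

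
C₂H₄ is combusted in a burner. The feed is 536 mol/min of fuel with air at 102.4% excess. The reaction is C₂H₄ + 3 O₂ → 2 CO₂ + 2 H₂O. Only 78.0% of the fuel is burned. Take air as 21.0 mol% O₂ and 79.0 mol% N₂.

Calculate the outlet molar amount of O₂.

2000 mol/min

Stoichiometric O₂ = 3 × 536 = 1608 mol/min; O₂ fed = 1608 × 2.024 = 3255 mol/min.
N₂ fed = 3255 × 79/21 = 12240 mol/min.
Fuel reacted = 0.78 × 536 → ξ = 418.1 mol/min.
Outlet (n = n₀ + ν ξ):
  C₂H₄: 536 − 1(418.1) = 117.9
  O₂: 3255 − 3(418.1) = 2000
  N₂: 12240 (inert)
  CO₂: 0 + 2(418.1) = 836.2
  H₂O: 0 + 2(418.1) = 836.2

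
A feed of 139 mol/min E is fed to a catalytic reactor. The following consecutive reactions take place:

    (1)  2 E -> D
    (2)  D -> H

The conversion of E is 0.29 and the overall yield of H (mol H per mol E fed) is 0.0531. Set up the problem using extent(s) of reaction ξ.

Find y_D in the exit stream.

0.107

Conversion of E: E consumed = 2ξ₁ = 0.29 × 139 → ξ₁ = 20.15 mol/min.
Yield of H: 1ξ₂ / 139 = 0.0531 → ξ₂ = 7.381 mol/min.
Outlet amounts (n = n₀ + Σ ν·ξ):
  E: 139 − 2(20.15) = 98.69
  D: 0 + 1(20.15) − 1(7.381) = 12.77
  H: 0 + 1(7.381) = 7.381
Total out = 118.8 mol/min; y_D = 12.77 / 118.8 = 0.1075.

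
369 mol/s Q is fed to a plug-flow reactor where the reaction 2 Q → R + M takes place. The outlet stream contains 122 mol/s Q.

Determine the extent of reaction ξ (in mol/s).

For Q: n = n₀ − 2ξ → 122 = 369 − 2ξ, giving ξ = 123.5 mol/s.
Outlet amounts (n = n₀ + ν ξ):
  Q: 369 − 2(123.5) = 122
  R: 0 + 1(123.5) = 123.5
  M: 0 + 1(123.5) = 123.5

ξ = 124 mol/s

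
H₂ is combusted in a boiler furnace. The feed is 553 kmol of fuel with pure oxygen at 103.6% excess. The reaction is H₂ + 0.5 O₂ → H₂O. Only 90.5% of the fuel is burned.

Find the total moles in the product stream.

Stoichiometric O₂ = 0.5 × 553 = 276.5 kmol; O₂ fed = 276.5 × 2.036 = 563 kmol.
Fuel reacted = 0.905 × 553 → ξ = 500.5 kmol.
Outlet (n = n₀ + ν ξ):
  H₂: 553 − 1(500.5) = 52.53
  O₂: 563 − 0.5(500.5) = 312.7
  H₂O: 0 + 1(500.5) = 500.5
Total out = 52.53 + 312.7 + 500.5 = 865.7 kmol.

866 kmol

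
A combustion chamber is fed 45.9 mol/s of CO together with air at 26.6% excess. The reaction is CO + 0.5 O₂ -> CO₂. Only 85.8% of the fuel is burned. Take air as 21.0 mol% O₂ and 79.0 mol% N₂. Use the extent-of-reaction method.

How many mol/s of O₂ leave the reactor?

9.36 mol/s

Stoichiometric O₂ = 0.5 × 45.9 = 22.95 mol/s; O₂ fed = 22.95 × 1.266 = 29.05 mol/s.
N₂ fed = 29.05 × 79/21 = 109.3 mol/s.
Fuel reacted = 0.858 × 45.9 → ξ = 39.38 mol/s.
Outlet (n = n₀ + ν ξ):
  CO: 45.9 − 1(39.38) = 6.518
  O₂: 29.05 − 0.5(39.38) = 9.364
  N₂: 109.3 (inert)
  CO₂: 0 + 1(39.38) = 39.38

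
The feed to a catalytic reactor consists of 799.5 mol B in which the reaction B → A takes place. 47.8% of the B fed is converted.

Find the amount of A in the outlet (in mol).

B reacted = 0.478 × 799.5 = 382.2 mol; ν_B = −1, so ξ = 382.2/1 = 382.2 mol.
Outlet amounts (n = n₀ + ν ξ):
  B: 799.5 − 1(382.2) = 417.3
  A: 0 + 1(382.2) = 382.2

382 mol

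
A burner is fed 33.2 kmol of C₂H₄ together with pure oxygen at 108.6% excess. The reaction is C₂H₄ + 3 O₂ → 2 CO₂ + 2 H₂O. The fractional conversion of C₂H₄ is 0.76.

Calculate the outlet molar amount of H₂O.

Stoichiometric O₂ = 3 × 33.2 = 99.6 kmol; O₂ fed = 99.6 × 2.086 = 207.8 kmol.
Fuel reacted = 0.76 × 33.2 → ξ = 25.23 kmol.
Outlet (n = n₀ + ν ξ):
  C₂H₄: 33.2 − 1(25.23) = 7.968
  O₂: 207.8 − 3(25.23) = 132.1
  CO₂: 0 + 2(25.23) = 50.46
  H₂O: 0 + 2(25.23) = 50.46

50.5 kmol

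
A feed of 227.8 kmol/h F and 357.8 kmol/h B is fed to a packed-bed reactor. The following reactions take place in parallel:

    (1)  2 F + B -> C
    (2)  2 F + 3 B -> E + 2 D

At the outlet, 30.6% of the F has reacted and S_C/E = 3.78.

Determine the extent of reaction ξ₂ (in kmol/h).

Conversion of F: F consumed = 0.306 × 227.8 = 69.71 kmol/h = 2ξ₁ + 2ξ₂.
Selectivity: 1ξ₁ / (1ξ₂) = 3.78 → ξ₁ = 3.78 ξ₂.
Substitute: (2·3.78 + 2) ξ₂ = 69.71 → ξ₂ = 7.292 kmol/h, ξ₁ = 27.56 kmol/h.
Outlet amounts (n = n₀ + Σ ν·ξ):
  F: 227.8 − 2(27.56) − 2(7.292) = 158.1
  B: 357.8 − 1(27.56) − 3(7.292) = 308.4
  C: 0 + 1(27.56) = 27.56
  E: 0 + 1(7.292) = 7.292
  D: 0 + 2(7.292) = 14.58

ξ₂ = 7.29 kmol/h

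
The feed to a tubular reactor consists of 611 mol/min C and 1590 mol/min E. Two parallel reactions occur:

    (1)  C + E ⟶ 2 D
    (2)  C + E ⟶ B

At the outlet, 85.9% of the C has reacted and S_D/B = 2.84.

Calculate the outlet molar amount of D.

Conversion of C: C consumed = 0.859 × 611 = 524.8 mol/min = 1ξ₁ + 1ξ₂.
Selectivity: 2ξ₁ / (1ξ₂) = 2.84 → ξ₁ = 1.42 ξ₂.
Substitute: (1·1.42 + 1) ξ₂ = 524.8 → ξ₂ = 216.9 mol/min, ξ₁ = 308 mol/min.
Outlet amounts (n = n₀ + Σ ν·ξ):
  C: 611 − 1(308) − 1(216.9) = 86.15
  E: 1590 − 1(308) − 1(216.9) = 1065
  D: 0 + 2(308) = 615.9
  B: 0 + 1(216.9) = 216.9

616 mol/min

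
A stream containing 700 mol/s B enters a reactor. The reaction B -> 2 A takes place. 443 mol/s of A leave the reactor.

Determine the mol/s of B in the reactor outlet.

For A: n = n₀ + 2ξ → 443 = 0 + 2ξ, giving ξ = 221.5 mol/s.
Outlet amounts (n = n₀ + ν ξ):
  B: 700 − 1(221.5) = 478.5
  A: 0 + 2(221.5) = 443

478 mol/s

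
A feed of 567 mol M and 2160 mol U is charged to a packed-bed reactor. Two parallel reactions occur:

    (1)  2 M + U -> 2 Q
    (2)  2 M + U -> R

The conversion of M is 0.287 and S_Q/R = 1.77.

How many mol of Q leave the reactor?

76.4 mol

Conversion of M: M consumed = 0.287 × 567 = 162.7 mol = 2ξ₁ + 2ξ₂.
Selectivity: 2ξ₁ / (1ξ₂) = 1.77 → ξ₁ = 0.885 ξ₂.
Substitute: (2·0.885 + 2) ξ₂ = 162.7 → ξ₂ = 43.16 mol, ξ₁ = 38.2 mol.
Outlet amounts (n = n₀ + Σ ν·ξ):
  M: 567 − 2(38.2) − 2(43.16) = 404.3
  U: 2160 − 1(38.2) − 1(43.16) = 2079
  Q: 0 + 2(38.2) = 76.4
  R: 0 + 1(43.16) = 43.16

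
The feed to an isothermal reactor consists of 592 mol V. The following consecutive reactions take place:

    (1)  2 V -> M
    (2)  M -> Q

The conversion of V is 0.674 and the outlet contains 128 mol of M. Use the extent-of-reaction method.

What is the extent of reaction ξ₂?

ξ₂ = 71.5 mol

Conversion of V: V consumed = 2ξ₁ = 0.674 × 592 → ξ₁ = 199.5 mol.
M balance: n_M = 0 + 1ξ₁ − 1ξ₂ = 128 → ξ₂ = (1·199.5 − 128)/1 = 71.5 mol.
Outlet amounts (n = n₀ + Σ ν·ξ):
  V: 592 − 2(199.5) = 193
  M: 0 + 1(199.5) − 1(71.5) = 128
  Q: 0 + 1(71.5) = 71.5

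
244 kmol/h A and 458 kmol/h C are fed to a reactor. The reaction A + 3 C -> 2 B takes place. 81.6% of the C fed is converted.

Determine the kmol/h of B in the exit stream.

C reacted = 0.816 × 458 = 373.7 kmol/h; ν_C = −3, so ξ = 373.7/3 = 124.6 kmol/h.
Outlet amounts (n = n₀ + ν ξ):
  A: 244 − 1(124.6) = 119.4
  C: 458 − 3(124.6) = 84.27
  B: 0 + 2(124.6) = 249.2

249 kmol/h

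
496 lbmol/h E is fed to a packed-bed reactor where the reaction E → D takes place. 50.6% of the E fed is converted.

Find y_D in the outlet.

E reacted = 0.506 × 496 = 251 lbmol/h; ν_E = −1, so ξ = 251/1 = 251 lbmol/h.
Outlet amounts (n = n₀ + ν ξ):
  E: 496 − 1(251) = 245
  D: 0 + 1(251) = 251
Total out = 496 lbmol/h; y_D = 251 / 496 = 0.506.

0.506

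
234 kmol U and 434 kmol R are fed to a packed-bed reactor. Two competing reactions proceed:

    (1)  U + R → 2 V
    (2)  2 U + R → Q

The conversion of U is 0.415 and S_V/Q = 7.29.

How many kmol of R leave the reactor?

Conversion of U: U consumed = 0.415 × 234 = 97.11 kmol = 1ξ₁ + 2ξ₂.
Selectivity: 2ξ₁ / (1ξ₂) = 7.29 → ξ₁ = 3.645 ξ₂.
Substitute: (1·3.645 + 2) ξ₂ = 97.11 → ξ₂ = 17.2 kmol, ξ₁ = 62.7 kmol.
Outlet amounts (n = n₀ + Σ ν·ξ):
  U: 234 − 1(62.7) − 2(17.2) = 136.9
  R: 434 − 1(62.7) − 1(17.2) = 354.1
  V: 0 + 2(62.7) = 125.4
  Q: 0 + 1(17.2) = 17.2

354 kmol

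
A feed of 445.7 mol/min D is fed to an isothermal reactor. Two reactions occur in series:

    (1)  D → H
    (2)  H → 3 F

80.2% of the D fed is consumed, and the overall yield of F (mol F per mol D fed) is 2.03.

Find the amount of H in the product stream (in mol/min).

Conversion of D: D consumed = 1ξ₁ = 0.802 × 445.7 → ξ₁ = 357.5 mol/min.
Yield of F: 3ξ₂ / 445.7 = 2.03 → ξ₂ = 301.6 mol/min.
Outlet amounts (n = n₀ + Σ ν·ξ):
  D: 445.7 − 1(357.5) = 88.25
  H: 0 + 1(357.5) − 1(301.6) = 55.86
  F: 0 + 3(301.6) = 904.8

55.9 mol/min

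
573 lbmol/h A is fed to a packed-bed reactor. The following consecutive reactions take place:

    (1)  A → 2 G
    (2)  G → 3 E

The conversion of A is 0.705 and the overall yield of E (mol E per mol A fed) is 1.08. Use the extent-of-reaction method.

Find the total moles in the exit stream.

Conversion of A: A consumed = 1ξ₁ = 0.705 × 573 → ξ₁ = 404 lbmol/h.
Yield of E: 3ξ₂ / 573 = 1.08 → ξ₂ = 206.3 lbmol/h.
Outlet amounts (n = n₀ + Σ ν·ξ):
  A: 573 − 1(404) = 169
  G: 0 + 2(404) − 1(206.3) = 601.6
  E: 0 + 3(206.3) = 618.8
Total out = 169 + 601.6 + 618.8 = 1390 lbmol/h.

1390 lbmol/h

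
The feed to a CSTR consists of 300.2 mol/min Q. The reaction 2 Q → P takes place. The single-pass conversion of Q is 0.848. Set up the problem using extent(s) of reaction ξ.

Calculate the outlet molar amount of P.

127 mol/min

Q reacted = 0.848 × 300.2 = 254.6 mol/min; ν_Q = −2, so ξ = 254.6/2 = 127.3 mol/min.
Outlet amounts (n = n₀ + ν ξ):
  Q: 300.2 − 2(127.3) = 45.63
  P: 0 + 1(127.3) = 127.3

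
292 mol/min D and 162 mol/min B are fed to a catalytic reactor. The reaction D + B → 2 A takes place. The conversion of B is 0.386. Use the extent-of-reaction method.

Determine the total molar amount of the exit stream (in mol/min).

454 mol/min

B reacted = 0.386 × 162 = 62.53 mol/min; ν_B = −1, so ξ = 62.53/1 = 62.53 mol/min.
Outlet amounts (n = n₀ + ν ξ):
  D: 292 − 1(62.53) = 229.5
  B: 162 − 1(62.53) = 99.47
  A: 0 + 2(62.53) = 125.1
Total out = 229.5 + 99.47 + 125.1 = 454 mol/min.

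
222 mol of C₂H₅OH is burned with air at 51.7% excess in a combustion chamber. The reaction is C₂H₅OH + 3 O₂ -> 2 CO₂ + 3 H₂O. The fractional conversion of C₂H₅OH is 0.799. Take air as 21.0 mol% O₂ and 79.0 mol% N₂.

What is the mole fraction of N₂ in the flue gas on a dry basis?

0.812

Stoichiometric O₂ = 3 × 222 = 666 mol; O₂ fed = 666 × 1.517 = 1010 mol.
N₂ fed = 1010 × 79/21 = 3801 mol.
Fuel reacted = 0.799 × 222 → ξ = 177.4 mol.
Outlet (n = n₀ + ν ξ):
  C₂H₅OH: 222 − 1(177.4) = 44.62
  O₂: 1010 − 3(177.4) = 478.2
  N₂: 3801 (inert)
  CO₂: 0 + 2(177.4) = 354.8
  H₂O: 0 + 3(177.4) = 532.1
Dry total = 4678 mol; y_N₂ (dry) = 3801 / 4678 = 0.8124.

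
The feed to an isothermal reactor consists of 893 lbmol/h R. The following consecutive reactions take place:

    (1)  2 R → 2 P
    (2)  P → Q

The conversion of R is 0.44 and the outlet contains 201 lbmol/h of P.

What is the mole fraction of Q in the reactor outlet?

0.215

Conversion of R: R consumed = 2ξ₁ = 0.44 × 893 → ξ₁ = 196.5 lbmol/h.
P balance: n_P = 0 + 2ξ₁ − 1ξ₂ = 201 → ξ₂ = (2·196.5 − 201)/1 = 191.9 lbmol/h.
Outlet amounts (n = n₀ + Σ ν·ξ):
  R: 893 − 2(196.5) = 500.1
  P: 0 + 2(196.5) − 1(191.9) = 201
  Q: 0 + 1(191.9) = 191.9
Total out = 893 lbmol/h; y_Q = 191.9 / 893 = 0.2149.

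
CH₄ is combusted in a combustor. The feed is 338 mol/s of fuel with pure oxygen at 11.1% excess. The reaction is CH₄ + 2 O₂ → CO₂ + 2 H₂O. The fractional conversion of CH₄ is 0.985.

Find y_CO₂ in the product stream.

Stoichiometric O₂ = 2 × 338 = 676 mol/s; O₂ fed = 676 × 1.111 = 751 mol/s.
Fuel reacted = 0.985 × 338 → ξ = 332.9 mol/s.
Outlet (n = n₀ + ν ξ):
  CH₄: 338 − 1(332.9) = 5.07
  O₂: 751 − 2(332.9) = 85.18
  CO₂: 0 + 1(332.9) = 332.9
  H₂O: 0 + 2(332.9) = 665.9
Total out = 1089 mol/s; y_CO₂ = 332.9 / 1089 = 0.3057.

0.306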